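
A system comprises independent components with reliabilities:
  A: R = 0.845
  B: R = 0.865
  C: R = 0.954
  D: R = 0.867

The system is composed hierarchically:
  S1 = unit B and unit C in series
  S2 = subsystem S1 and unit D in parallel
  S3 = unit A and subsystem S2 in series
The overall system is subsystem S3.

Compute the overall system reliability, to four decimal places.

Series (B and C): 0.865000 × 0.954000 = 0.825210
Parallel ([0.825210] and D): 1 − (1 − 0.825210)(1 − 0.867000) = 0.976753
Series (A and [0.976753]): 0.845000 × 0.976753 = 0.8254

0.8254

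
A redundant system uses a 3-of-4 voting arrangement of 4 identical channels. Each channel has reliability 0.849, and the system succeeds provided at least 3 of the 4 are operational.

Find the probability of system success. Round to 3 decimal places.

R = Σ_{i=3}^{4} C(4,i) p^i (1−p)^{4−i} with p = 0.849
C(4,3)·0.849^3·0.151^1 = 0.36962
C(4,4)·0.849^4·0.151^0 = 0.51955
Sum = 0.889

0.889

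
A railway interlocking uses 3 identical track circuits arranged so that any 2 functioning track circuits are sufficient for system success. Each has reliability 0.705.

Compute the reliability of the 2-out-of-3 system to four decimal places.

R = Σ_{i=2}^{3} C(3,i) p^i (1−p)^{3−i} with p = 0.705
C(3,2)·0.705^2·0.295^1 = 0.439867
C(3,3)·0.705^3·0.295^0 = 0.350403
Sum = 0.7903

0.7903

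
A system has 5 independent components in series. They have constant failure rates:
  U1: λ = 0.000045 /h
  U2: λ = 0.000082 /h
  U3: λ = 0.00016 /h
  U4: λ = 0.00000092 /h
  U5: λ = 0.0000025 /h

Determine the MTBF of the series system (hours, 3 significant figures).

Series of exponential components: λ_sys = Σ λ_i
λ_sys = 0.000045 + 0.000082 + 0.00016 + 0.00000092 + 0.0000025 = 2.9042e-04 /h
MTBF = 1 / λ_sys = 3440 h

3440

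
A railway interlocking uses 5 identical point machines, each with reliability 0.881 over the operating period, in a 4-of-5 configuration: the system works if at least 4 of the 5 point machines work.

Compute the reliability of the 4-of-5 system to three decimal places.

R = Σ_{i=4}^{5} C(5,i) p^i (1−p)^{5−i} with p = 0.881
C(5,4)·0.881^4·0.119^1 = 0.35844
C(5,5)·0.881^5·0.119^0 = 0.53074
Sum = 0.889

0.889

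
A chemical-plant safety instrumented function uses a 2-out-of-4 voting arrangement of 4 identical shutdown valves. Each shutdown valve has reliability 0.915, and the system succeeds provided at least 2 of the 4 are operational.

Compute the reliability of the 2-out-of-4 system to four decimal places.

R = Σ_{i=2}^{4} C(4,i) p^i (1−p)^{4−i} with p = 0.915
C(4,2)·0.915^2·0.085^2 = 0.036294
C(4,3)·0.915^3·0.085^1 = 0.260461
C(4,4)·0.915^4·0.085^0 = 0.700946
Sum = 0.9977

0.9977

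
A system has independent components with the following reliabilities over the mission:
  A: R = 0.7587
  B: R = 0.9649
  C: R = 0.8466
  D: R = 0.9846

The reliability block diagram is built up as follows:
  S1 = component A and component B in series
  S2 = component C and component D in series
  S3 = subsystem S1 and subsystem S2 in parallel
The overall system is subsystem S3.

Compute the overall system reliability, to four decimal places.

Series (A and B): 0.758700 × 0.964900 = 0.732070
Series (C and D): 0.846600 × 0.984600 = 0.833562
Parallel ([0.732070] and [0.833562]): 1 − (1 − 0.732070)(1 − 0.833562) = 0.9554

0.9554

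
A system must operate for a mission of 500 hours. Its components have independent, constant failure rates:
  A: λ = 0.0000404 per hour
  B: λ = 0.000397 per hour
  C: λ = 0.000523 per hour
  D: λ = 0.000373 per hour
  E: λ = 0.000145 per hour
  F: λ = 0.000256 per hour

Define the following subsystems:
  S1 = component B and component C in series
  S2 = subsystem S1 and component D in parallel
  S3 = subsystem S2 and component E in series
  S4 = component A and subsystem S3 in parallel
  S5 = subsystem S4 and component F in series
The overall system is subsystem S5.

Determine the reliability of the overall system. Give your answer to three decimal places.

R(A) = exp(−0.0000404 × 500) = 0.98000
R(B) = exp(−0.000397 × 500) = 0.81996
R(C) = exp(−0.000523 × 500) = 0.76990
R(D) = exp(−0.000373 × 500) = 0.82986
R(E) = exp(−0.000145 × 500) = 0.93007
R(F) = exp(−0.000256 × 500) = 0.87985
Series (B and C): 0.81996 × 0.76990 = 0.63129
Parallel ([0.63129] and D): 1 − (1 − 0.63129)(1 − 0.82986) = 0.93727
Series ([0.93727] and E): 0.93727 × 0.93007 = 0.87173
Parallel (A and [0.87173]): 1 − (1 − 0.98000)(1 − 0.87173) = 0.99743
Series ([0.99743] and F): 0.99743 × 0.87985 = 0.878

0.878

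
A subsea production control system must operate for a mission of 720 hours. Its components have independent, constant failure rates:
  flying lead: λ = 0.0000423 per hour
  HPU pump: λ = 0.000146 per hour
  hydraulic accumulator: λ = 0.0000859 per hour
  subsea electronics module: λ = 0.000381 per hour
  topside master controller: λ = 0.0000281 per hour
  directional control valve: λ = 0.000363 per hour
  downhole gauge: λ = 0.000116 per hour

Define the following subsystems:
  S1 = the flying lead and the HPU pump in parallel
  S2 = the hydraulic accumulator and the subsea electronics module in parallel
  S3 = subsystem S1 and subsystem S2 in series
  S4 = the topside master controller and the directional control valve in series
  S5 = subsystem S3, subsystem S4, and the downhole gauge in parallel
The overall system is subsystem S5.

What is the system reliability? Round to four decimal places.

R(flying lead) = exp(−0.0000423 × 720) = 0.970003
R(HPU pump) = exp(−0.000146 × 720) = 0.900216
R(hydraulic accumulator) = exp(−0.0000859 × 720) = 0.940026
R(subsea electronics module) = exp(−0.000381 × 720) = 0.760089
R(topside master controller) = exp(−0.0000281 × 720) = 0.979971
R(directional control valve) = exp(−0.000363 × 720) = 0.770004
R(downhole gauge) = exp(−0.000116 × 720) = 0.919873
Parallel (flying lead and HPU pump): 1 − (1 − 0.970003)(1 − 0.900216) = 0.997007
Parallel (hydraulic accumulator and subsea electronics module): 1 − (1 − 0.940026)(1 − 0.760089) = 0.985612
Series ([0.997007] and [0.985612]): 0.997007 × 0.985612 = 0.982662
Series (topside master controller and directional control valve): 0.979971 × 0.770004 = 0.754582
Parallel ([0.982662], [0.754582], and downhole gauge): 1 − (1 − 0.982662)(1 − 0.754582)(1 − 0.919873) = 0.9997

0.9997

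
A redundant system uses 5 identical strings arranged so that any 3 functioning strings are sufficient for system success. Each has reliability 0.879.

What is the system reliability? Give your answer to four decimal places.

R = Σ_{i=3}^{5} C(5,i) p^i (1−p)^{5−i} with p = 0.879
C(5,3)·0.879^3·0.121^2 = 0.099435
C(5,4)·0.879^4·0.121^1 = 0.361169
C(5,5)·0.879^5·0.121^0 = 0.524740
Sum = 0.9853

0.9853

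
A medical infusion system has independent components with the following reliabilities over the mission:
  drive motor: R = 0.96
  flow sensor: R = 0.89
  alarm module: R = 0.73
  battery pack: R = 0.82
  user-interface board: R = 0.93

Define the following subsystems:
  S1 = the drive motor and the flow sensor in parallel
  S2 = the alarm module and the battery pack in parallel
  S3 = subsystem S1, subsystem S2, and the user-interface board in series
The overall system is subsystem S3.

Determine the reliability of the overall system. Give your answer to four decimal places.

Parallel (drive motor and flow sensor): 1 − (1 − 0.960000)(1 − 0.890000) = 0.995600
Parallel (alarm module and battery pack): 1 − (1 − 0.730000)(1 − 0.820000) = 0.951400
Series ([0.995600], [0.951400], and user-interface board): 0.995600 × 0.951400 × 0.930000 = 0.8809

0.8809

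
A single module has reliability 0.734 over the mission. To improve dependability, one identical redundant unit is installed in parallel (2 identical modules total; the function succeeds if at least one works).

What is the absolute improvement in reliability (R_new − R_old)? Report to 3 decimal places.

0.195

R_before = 0.734
R_after = 1 − (1 − 0.734)^2 = 0.929
ΔR = 0.929 − 0.734 = 0.195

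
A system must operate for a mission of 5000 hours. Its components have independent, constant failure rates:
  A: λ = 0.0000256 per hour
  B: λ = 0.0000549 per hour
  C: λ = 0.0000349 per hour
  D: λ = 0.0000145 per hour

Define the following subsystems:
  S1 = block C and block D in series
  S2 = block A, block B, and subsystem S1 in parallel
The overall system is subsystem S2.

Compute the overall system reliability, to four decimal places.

0.9937

R(A) = exp(−0.0000256 × 5000) = 0.879853
R(B) = exp(−0.0000549 × 5000) = 0.759952
R(C) = exp(−0.0000349 × 5000) = 0.839877
R(D) = exp(−0.0000145 × 5000) = 0.930066
Series (C and D): 0.839877 × 0.930066 = 0.781141
Parallel (A, B, and [0.781141]): 1 − (1 − 0.879853)(1 − 0.759952)(1 − 0.781141) = 0.9937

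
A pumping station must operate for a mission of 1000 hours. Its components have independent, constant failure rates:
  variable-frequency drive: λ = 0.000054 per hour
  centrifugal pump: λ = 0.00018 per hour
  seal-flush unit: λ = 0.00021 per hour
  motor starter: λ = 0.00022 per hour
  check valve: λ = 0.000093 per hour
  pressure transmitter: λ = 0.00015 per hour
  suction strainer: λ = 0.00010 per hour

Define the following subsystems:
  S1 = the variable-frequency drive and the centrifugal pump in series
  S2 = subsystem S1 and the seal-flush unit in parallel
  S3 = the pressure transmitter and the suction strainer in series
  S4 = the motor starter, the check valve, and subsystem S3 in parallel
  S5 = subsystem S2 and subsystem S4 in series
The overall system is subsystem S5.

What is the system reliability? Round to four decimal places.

0.9568

R(variable-frequency drive) = exp(−0.000054 × 1000) = 0.947432
R(centrifugal pump) = exp(−0.00018 × 1000) = 0.835270
R(seal-flush unit) = exp(−0.00021 × 1000) = 0.810584
R(motor starter) = exp(−0.00022 × 1000) = 0.802519
R(check valve) = exp(−0.000093 × 1000) = 0.911194
R(pressure transmitter) = exp(−0.00015 × 1000) = 0.860708
R(suction strainer) = exp(−0.00010 × 1000) = 0.904837
Series (variable-frequency drive and centrifugal pump): 0.947432 × 0.835270 = 0.791362
Parallel ([0.791362] and seal-flush unit): 1 − (1 − 0.791362)(1 − 0.810584) = 0.960481
Series (pressure transmitter and suction strainer): 0.860708 × 0.904837 = 0.778800
Parallel (motor starter, check valve, and [0.778800]): 1 − (1 − 0.802519)(1 − 0.911194)(1 − 0.778800) = 0.996121
Series ([0.960481] and [0.996121]): 0.960481 × 0.996121 = 0.9568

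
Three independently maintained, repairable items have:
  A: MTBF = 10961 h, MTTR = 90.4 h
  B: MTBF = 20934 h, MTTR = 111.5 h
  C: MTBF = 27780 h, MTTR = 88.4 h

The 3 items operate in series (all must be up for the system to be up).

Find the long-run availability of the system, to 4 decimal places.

A(A) = MTBF/(MTBF+MTTR) = 10961/(10961+90.4) = 0.991820
A(B) = MTBF/(MTBF+MTTR) = 20934/(20934+111.5) = 0.994702
A(C) = MTBF/(MTBF+MTTR) = 27780/(27780+88.4) = 0.996828
Series availability: 0.991820 × 0.994702 × 0.996828 = 0.9834

0.9834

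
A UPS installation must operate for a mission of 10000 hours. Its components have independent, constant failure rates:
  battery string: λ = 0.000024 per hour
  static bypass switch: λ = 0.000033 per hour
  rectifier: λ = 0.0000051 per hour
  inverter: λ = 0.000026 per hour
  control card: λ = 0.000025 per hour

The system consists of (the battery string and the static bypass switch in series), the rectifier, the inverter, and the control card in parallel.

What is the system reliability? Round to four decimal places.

0.9989

R(battery string) = exp(−0.000024 × 10000) = 0.786628
R(static bypass switch) = exp(−0.000033 × 10000) = 0.718924
R(rectifier) = exp(−0.0000051 × 10000) = 0.950279
R(inverter) = exp(−0.000026 × 10000) = 0.771052
R(control card) = exp(−0.000025 × 10000) = 0.778801
Series (battery string and static bypass switch): 0.786628 × 0.718924 = 0.565526
Parallel ([0.565526], rectifier, inverter, and control card): 1 − (1 − 0.565526)(1 − 0.950279)(1 − 0.771052)(1 − 0.778801) = 0.9989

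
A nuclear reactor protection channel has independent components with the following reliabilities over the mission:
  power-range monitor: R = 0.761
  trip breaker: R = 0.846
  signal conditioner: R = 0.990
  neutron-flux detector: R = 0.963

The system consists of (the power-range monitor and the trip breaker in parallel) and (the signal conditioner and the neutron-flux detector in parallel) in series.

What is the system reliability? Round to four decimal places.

Parallel (power-range monitor and trip breaker): 1 − (1 − 0.761000)(1 − 0.846000) = 0.963194
Parallel (signal conditioner and neutron-flux detector): 1 − (1 − 0.990000)(1 − 0.963000) = 0.999630
Series ([0.963194] and [0.999630]): 0.963194 × 0.999630 = 0.9628

0.9628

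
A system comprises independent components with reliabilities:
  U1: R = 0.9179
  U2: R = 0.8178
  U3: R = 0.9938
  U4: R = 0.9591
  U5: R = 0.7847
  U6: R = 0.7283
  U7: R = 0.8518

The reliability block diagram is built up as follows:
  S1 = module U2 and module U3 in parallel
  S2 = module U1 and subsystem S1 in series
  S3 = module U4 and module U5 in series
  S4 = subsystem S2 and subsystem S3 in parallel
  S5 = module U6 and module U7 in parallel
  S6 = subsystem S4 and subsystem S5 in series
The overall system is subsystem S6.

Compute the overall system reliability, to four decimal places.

Parallel (U2 and U3): 1 − (1 − 0.817800)(1 − 0.993800) = 0.998870
Series (U1 and [0.998870]): 0.917900 × 0.998870 = 0.916863
Series (U4 and U5): 0.959100 × 0.784700 = 0.752606
Parallel ([0.916863] and [0.752606]): 1 − (1 − 0.916863)(1 − 0.752606) = 0.979432
Parallel (U6 and U7): 1 − (1 − 0.728300)(1 − 0.851800) = 0.959734
Series ([0.979432] and [0.959734]): 0.979432 × 0.959734 = 0.9400

0.9400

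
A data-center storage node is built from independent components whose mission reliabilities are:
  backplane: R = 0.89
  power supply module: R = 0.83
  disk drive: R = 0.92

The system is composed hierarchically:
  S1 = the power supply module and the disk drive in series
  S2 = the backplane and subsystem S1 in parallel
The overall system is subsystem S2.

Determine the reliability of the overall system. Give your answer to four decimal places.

0.9740

Series (power supply module and disk drive): 0.830000 × 0.920000 = 0.763600
Parallel (backplane and [0.763600]): 1 − (1 − 0.890000)(1 − 0.763600) = 0.9740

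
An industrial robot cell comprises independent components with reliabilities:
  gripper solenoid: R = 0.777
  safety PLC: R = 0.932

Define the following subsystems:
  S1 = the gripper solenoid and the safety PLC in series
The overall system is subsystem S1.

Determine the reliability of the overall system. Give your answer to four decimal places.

Series (gripper solenoid and safety PLC): 0.777000 × 0.932000 = 0.7242

0.7242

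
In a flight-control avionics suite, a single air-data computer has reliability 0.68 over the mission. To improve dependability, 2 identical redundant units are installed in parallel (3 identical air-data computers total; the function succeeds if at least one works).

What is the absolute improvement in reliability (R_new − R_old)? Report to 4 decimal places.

R_before = 0.68
R_after = 1 − (1 − 0.68)^3 = 0.9672
ΔR = 0.9672 − 0.68 = 0.2872

0.2872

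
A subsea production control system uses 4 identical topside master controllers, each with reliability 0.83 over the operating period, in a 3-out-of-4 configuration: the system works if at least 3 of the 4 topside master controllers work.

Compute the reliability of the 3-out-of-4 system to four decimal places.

0.8634

R = Σ_{i=3}^{4} C(4,i) p^i (1−p)^{4−i} with p = 0.83
C(4,3)·0.83^3·0.17^1 = 0.388815
C(4,4)·0.83^4·0.17^0 = 0.474583
Sum = 0.8634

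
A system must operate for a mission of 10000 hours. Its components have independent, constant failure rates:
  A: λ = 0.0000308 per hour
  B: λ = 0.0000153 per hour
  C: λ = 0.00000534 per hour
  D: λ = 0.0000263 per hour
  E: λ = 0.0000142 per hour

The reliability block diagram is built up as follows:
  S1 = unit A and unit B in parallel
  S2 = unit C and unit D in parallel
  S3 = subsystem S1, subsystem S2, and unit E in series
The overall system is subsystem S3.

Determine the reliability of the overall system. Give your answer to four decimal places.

0.8250

R(A) = exp(−0.0000308 × 10000) = 0.734915
R(B) = exp(−0.0000153 × 10000) = 0.858130
R(C) = exp(−0.00000534 × 10000) = 0.948001
R(D) = exp(−0.0000263 × 10000) = 0.768742
R(E) = exp(−0.0000142 × 10000) = 0.867621
Parallel (A and B): 1 − (1 − 0.734915)(1 − 0.858130) = 0.962392
Parallel (C and D): 1 − (1 − 0.948001)(1 − 0.768742) = 0.987975
Series ([0.962392], [0.987975], and E): 0.962392 × 0.987975 × 0.867621 = 0.8250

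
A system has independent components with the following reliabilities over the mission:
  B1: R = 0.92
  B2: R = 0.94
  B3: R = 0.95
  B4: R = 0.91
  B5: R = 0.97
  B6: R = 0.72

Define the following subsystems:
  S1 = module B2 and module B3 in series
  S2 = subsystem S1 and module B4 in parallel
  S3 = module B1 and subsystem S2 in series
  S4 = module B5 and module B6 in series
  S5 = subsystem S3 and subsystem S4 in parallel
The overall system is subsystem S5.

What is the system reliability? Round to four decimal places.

0.9732

Series (B2 and B3): 0.940000 × 0.950000 = 0.893000
Parallel ([0.893000] and B4): 1 − (1 − 0.893000)(1 − 0.910000) = 0.990370
Series (B1 and [0.990370]): 0.920000 × 0.990370 = 0.911140
Series (B5 and B6): 0.970000 × 0.720000 = 0.698400
Parallel ([0.911140] and [0.698400]): 1 − (1 − 0.911140)(1 − 0.698400) = 0.9732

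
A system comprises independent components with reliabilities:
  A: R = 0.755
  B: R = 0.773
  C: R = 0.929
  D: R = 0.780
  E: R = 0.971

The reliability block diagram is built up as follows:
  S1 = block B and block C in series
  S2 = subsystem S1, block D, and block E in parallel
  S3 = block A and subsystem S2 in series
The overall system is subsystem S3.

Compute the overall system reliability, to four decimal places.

Series (B and C): 0.773000 × 0.929000 = 0.718117
Parallel ([0.718117], D, and E): 1 − (1 − 0.718117)(1 − 0.780000)(1 − 0.971000) = 0.998202
Series (A and [0.998202]): 0.755000 × 0.998202 = 0.7536

0.7536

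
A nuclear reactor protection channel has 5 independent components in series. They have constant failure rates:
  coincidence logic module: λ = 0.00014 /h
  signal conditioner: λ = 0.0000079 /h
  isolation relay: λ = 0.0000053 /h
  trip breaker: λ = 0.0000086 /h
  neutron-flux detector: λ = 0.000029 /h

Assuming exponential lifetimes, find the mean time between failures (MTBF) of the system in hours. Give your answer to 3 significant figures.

5240

Series of exponential components: λ_sys = Σ λ_i
λ_sys = 0.00014 + 0.0000079 + 0.0000053 + 0.0000086 + 0.000029 = 1.9080e-04 /h
MTBF = 1 / λ_sys = 5240 h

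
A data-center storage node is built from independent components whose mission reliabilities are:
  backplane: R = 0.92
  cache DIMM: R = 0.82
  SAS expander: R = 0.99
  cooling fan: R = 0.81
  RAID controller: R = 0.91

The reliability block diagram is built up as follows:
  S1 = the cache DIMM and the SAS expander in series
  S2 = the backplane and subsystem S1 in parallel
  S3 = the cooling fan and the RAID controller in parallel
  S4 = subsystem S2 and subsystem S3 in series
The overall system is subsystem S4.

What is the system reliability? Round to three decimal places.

0.968

Series (cache DIMM and SAS expander): 0.82000 × 0.99000 = 0.81180
Parallel (backplane and [0.81180]): 1 − (1 − 0.92000)(1 − 0.81180) = 0.98494
Parallel (cooling fan and RAID controller): 1 − (1 − 0.81000)(1 − 0.91000) = 0.98290
Series ([0.98494] and [0.98290]): 0.98494 × 0.98290 = 0.968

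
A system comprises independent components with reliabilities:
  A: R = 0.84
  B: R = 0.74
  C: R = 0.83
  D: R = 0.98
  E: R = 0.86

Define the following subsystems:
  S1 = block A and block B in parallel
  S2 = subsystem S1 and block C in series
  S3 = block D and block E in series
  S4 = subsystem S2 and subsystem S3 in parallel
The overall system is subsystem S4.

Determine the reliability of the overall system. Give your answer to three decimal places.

0.968

Parallel (A and B): 1 − (1 − 0.84000)(1 − 0.74000) = 0.95840
Series ([0.95840] and C): 0.95840 × 0.83000 = 0.79547
Series (D and E): 0.98000 × 0.86000 = 0.84280
Parallel ([0.79547] and [0.84280]): 1 − (1 − 0.79547)(1 − 0.84280) = 0.968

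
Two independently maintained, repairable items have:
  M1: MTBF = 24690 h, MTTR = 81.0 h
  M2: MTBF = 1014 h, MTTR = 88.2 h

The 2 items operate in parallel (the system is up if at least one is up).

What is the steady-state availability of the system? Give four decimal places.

A(M1) = MTBF/(MTBF+MTTR) = 24690/(24690+81.0) = 0.996730
A(M2) = MTBF/(MTBF+MTTR) = 1014/(1014+88.2) = 0.919978
Parallel availability: 1 − (1 − 0.996730)(1 − 0.919978) = 0.9997

0.9997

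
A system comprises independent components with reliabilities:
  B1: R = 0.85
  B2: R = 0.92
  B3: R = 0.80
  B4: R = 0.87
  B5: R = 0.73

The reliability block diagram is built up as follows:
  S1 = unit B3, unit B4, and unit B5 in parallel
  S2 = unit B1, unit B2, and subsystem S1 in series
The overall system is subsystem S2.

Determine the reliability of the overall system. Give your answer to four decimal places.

0.7765

Parallel (B3, B4, and B5): 1 − (1 − 0.800000)(1 − 0.870000)(1 − 0.730000) = 0.992980
Series (B1, B2, and [0.992980]): 0.850000 × 0.920000 × 0.992980 = 0.7765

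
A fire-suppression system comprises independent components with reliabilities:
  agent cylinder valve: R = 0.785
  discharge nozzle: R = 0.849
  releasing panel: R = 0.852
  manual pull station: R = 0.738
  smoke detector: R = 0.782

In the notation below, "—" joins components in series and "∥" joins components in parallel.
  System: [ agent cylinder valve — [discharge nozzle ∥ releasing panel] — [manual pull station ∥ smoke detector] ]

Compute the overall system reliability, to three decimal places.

0.724

Parallel (discharge nozzle and releasing panel): 1 − (1 − 0.84900)(1 − 0.85200) = 0.97765
Parallel (manual pull station and smoke detector): 1 − (1 − 0.73800)(1 − 0.78200) = 0.94288
Series (agent cylinder valve, [0.97765], and [0.94288]): 0.78500 × 0.97765 × 0.94288 = 0.724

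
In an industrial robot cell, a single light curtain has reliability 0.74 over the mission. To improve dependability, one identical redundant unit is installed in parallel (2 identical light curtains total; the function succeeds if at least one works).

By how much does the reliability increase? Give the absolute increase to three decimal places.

0.192

R_before = 0.74
R_after = 1 − (1 − 0.74)^2 = 0.932
ΔR = 0.932 − 0.74 = 0.192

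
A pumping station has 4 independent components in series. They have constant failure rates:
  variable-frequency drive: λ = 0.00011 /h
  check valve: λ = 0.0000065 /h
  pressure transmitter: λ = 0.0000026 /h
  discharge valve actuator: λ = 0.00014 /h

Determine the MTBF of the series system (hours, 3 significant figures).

Series of exponential components: λ_sys = Σ λ_i
λ_sys = 0.00011 + 0.0000065 + 0.0000026 + 0.00014 = 2.5910e-04 /h
MTBF = 1 / λ_sys = 3860 h

3860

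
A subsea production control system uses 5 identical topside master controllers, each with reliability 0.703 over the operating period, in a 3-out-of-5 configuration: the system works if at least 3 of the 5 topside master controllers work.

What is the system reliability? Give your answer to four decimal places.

R = Σ_{i=3}^{5} C(5,i) p^i (1−p)^{5−i} with p = 0.703
C(5,3)·0.703^3·0.297^2 = 0.306464
C(5,4)·0.703^4·0.297^1 = 0.362700
C(5,5)·0.703^5·0.297^0 = 0.171703
Sum = 0.8409

0.8409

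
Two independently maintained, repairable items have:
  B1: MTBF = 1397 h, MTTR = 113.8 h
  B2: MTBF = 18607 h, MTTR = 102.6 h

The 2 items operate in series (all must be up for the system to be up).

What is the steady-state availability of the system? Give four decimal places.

0.9196

A(B1) = MTBF/(MTBF+MTTR) = 1397/(1397+113.8) = 0.924676
A(B2) = MTBF/(MTBF+MTTR) = 18607/(18607+102.6) = 0.994516
Series availability: 0.924676 × 0.994516 = 0.9196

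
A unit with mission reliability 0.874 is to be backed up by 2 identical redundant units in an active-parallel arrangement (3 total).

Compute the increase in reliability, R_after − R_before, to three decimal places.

0.124

R_before = 0.874
R_after = 1 − (1 − 0.874)^3 = 0.998
ΔR = 0.998 − 0.874 = 0.124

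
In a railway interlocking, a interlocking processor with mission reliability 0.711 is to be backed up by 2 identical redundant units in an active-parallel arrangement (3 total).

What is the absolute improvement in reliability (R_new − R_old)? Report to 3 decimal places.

0.265

R_before = 0.711
R_after = 1 − (1 − 0.711)^3 = 0.976
ΔR = 0.976 − 0.711 = 0.265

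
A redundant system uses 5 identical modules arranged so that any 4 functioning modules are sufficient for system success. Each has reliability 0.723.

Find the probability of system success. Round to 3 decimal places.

R = Σ_{i=4}^{5} C(5,i) p^i (1−p)^{5−i} with p = 0.723
C(5,4)·0.723^4·0.277^1 = 0.37845
C(5,5)·0.723^5·0.277^0 = 0.19756
Sum = 0.576

0.576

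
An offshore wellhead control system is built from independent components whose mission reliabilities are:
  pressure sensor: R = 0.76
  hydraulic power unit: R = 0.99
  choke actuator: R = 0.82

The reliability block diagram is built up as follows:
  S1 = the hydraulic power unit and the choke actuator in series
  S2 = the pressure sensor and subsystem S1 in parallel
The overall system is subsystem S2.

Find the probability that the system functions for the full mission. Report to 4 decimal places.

Series (hydraulic power unit and choke actuator): 0.990000 × 0.820000 = 0.811800
Parallel (pressure sensor and [0.811800]): 1 − (1 − 0.760000)(1 − 0.811800) = 0.9548

0.9548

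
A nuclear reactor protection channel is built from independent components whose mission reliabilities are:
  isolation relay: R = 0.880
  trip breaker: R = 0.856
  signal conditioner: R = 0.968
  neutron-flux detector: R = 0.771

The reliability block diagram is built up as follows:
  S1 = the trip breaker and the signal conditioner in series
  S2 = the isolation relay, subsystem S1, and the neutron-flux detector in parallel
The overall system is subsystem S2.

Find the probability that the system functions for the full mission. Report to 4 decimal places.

0.9953

Series (trip breaker and signal conditioner): 0.856000 × 0.968000 = 0.828608
Parallel (isolation relay, [0.828608], and neutron-flux detector): 1 − (1 − 0.880000)(1 − 0.828608)(1 − 0.771000) = 0.9953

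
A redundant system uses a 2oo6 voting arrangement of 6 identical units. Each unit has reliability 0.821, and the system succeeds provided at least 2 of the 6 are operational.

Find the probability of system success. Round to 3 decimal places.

0.999

R = Σ_{i=2}^{6} C(6,i) p^i (1−p)^{6−i} with p = 0.821
C(6,2)·0.821^2·0.179^4 = 0.01038
C(6,3)·0.821^3·0.179^3 = 0.06348
C(6,4)·0.821^4·0.179^2 = 0.21836
C(6,5)·0.821^5·0.179^1 = 0.40061
C(6,6)·0.821^6·0.179^0 = 0.30624
Sum = 0.999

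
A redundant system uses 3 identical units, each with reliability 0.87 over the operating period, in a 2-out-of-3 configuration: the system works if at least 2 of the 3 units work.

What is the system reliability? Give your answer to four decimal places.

R = Σ_{i=2}^{3} C(3,i) p^i (1−p)^{3−i} with p = 0.87
C(3,2)·0.87^2·0.13^1 = 0.295191
C(3,3)·0.87^3·0.13^0 = 0.658503
Sum = 0.9537

0.9537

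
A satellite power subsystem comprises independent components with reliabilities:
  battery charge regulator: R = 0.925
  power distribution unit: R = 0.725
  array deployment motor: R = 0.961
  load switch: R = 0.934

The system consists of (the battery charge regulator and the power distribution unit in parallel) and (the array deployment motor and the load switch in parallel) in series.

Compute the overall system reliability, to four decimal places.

Parallel (battery charge regulator and power distribution unit): 1 − (1 − 0.925000)(1 − 0.725000) = 0.979375
Parallel (array deployment motor and load switch): 1 − (1 − 0.961000)(1 − 0.934000) = 0.997426
Series ([0.979375] and [0.997426]): 0.979375 × 0.997426 = 0.9769

0.9769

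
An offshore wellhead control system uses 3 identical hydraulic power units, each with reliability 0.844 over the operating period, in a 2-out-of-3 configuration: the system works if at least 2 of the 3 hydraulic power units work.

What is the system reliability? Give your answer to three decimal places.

R = Σ_{i=2}^{3} C(3,i) p^i (1−p)^{3−i} with p = 0.844
C(3,2)·0.844^2·0.156^1 = 0.33337
C(3,3)·0.844^3·0.156^0 = 0.60121
Sum = 0.935

0.935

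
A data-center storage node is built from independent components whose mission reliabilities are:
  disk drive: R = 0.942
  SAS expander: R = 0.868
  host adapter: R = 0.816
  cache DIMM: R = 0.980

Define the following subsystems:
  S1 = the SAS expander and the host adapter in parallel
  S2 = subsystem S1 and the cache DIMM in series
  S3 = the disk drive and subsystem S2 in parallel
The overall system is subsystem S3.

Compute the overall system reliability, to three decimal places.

Parallel (SAS expander and host adapter): 1 − (1 − 0.86800)(1 − 0.81600) = 0.97571
Series ([0.97571] and cache DIMM): 0.97571 × 0.98000 = 0.95620
Parallel (disk drive and [0.95620]): 1 − (1 − 0.94200)(1 − 0.95620) = 0.997

0.997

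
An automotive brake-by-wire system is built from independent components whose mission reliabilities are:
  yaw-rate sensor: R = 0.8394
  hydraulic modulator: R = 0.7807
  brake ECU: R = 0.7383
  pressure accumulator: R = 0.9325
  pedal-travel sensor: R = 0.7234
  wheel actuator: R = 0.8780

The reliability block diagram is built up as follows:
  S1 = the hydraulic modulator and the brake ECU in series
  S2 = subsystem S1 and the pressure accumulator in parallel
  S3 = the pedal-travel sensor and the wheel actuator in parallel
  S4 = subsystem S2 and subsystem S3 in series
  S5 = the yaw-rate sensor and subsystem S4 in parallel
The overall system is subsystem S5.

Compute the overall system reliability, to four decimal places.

Series (hydraulic modulator and brake ECU): 0.780700 × 0.738300 = 0.576391
Parallel ([0.576391] and pressure accumulator): 1 − (1 − 0.576391)(1 − 0.932500) = 0.971406
Parallel (pedal-travel sensor and wheel actuator): 1 − (1 − 0.723400)(1 − 0.878000) = 0.966255
Series ([0.971406] and [0.966255]): 0.971406 × 0.966255 = 0.938626
Parallel (yaw-rate sensor and [0.938626]): 1 − (1 − 0.839400)(1 − 0.938626) = 0.9901

0.9901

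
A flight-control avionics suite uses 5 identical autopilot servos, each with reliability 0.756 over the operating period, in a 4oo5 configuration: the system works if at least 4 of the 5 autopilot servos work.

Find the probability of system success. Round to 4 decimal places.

0.6455

R = Σ_{i=4}^{5} C(5,i) p^i (1−p)^{5−i} with p = 0.756
C(5,4)·0.756^4·0.244^1 = 0.398517
C(5,5)·0.756^5·0.244^0 = 0.246950
Sum = 0.6455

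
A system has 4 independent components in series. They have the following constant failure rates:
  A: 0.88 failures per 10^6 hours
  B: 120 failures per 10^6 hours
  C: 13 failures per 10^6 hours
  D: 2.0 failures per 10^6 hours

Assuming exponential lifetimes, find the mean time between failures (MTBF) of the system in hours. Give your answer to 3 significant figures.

7360

Series of exponential components: λ_sys = Σ λ_i
λ_sys = 0.00000088 + 0.00012 + 0.000013 + 0.0000020 = 1.3588e-04 /h
MTBF = 1 / λ_sys = 7360 h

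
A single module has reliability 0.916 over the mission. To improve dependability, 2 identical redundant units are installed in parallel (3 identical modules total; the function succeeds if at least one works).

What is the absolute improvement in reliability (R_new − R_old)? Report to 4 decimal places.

0.0834

R_before = 0.916
R_after = 1 − (1 − 0.916)^3 = 0.9994
ΔR = 0.9994 − 0.916 = 0.0834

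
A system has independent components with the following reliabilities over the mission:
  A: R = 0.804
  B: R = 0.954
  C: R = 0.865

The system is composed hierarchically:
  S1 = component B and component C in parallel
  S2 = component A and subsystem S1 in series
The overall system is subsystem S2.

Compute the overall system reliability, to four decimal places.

0.7990

Parallel (B and C): 1 − (1 − 0.954000)(1 − 0.865000) = 0.993790
Series (A and [0.993790]): 0.804000 × 0.993790 = 0.7990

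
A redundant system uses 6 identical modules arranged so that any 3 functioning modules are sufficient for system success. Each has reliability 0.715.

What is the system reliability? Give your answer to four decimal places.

0.9408

R = Σ_{i=3}^{6} C(6,i) p^i (1−p)^{6−i} with p = 0.715
C(6,3)·0.715^3·0.285^3 = 0.169232
C(6,4)·0.715^4·0.285^2 = 0.318424
C(6,5)·0.715^5·0.285^1 = 0.319541
C(6,6)·0.715^6·0.285^0 = 0.133609
Sum = 0.9408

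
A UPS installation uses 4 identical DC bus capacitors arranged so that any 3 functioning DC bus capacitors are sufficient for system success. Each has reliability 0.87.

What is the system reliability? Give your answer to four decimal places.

0.9153

R = Σ_{i=3}^{4} C(4,i) p^i (1−p)^{4−i} with p = 0.87
C(4,3)·0.87^3·0.13^1 = 0.342422
C(4,4)·0.87^4·0.13^0 = 0.572898
Sum = 0.9153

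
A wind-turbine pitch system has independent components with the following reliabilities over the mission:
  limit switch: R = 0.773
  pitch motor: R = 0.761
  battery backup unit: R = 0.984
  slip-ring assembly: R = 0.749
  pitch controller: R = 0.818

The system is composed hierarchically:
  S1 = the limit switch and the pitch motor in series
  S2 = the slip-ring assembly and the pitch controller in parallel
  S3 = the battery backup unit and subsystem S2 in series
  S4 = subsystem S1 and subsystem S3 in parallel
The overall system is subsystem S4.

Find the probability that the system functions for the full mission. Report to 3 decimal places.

Series (limit switch and pitch motor): 0.77300 × 0.76100 = 0.58825
Parallel (slip-ring assembly and pitch controller): 1 − (1 − 0.74900)(1 − 0.81800) = 0.95432
Series (battery backup unit and [0.95432]): 0.98400 × 0.95432 = 0.93905
Parallel ([0.58825] and [0.93905]): 1 − (1 − 0.58825)(1 − 0.93905) = 0.975

0.975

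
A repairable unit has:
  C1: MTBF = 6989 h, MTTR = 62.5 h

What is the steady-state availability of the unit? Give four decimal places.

A(C1) = MTBF/(MTBF+MTTR) = 6989/(6989+62.5) = 0.9911

0.9911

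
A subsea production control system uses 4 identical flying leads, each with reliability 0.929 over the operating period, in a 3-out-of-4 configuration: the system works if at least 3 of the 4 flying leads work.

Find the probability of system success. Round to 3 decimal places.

0.973

R = Σ_{i=3}^{4} C(4,i) p^i (1−p)^{4−i} with p = 0.929
C(4,3)·0.929^3·0.071^1 = 0.22770
C(4,4)·0.929^4·0.071^0 = 0.74484
Sum = 0.973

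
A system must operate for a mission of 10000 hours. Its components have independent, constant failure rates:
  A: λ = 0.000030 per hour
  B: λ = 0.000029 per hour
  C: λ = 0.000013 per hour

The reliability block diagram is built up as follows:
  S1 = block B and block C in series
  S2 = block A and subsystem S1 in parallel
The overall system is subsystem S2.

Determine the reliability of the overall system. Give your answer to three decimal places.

0.911

R(A) = exp(−0.000030 × 10000) = 0.74082
R(B) = exp(−0.000029 × 10000) = 0.74826
R(C) = exp(−0.000013 × 10000) = 0.87810
Series (B and C): 0.74826 × 0.87810 = 0.65705
Parallel (A and [0.65705]): 1 − (1 − 0.74082)(1 − 0.65705) = 0.911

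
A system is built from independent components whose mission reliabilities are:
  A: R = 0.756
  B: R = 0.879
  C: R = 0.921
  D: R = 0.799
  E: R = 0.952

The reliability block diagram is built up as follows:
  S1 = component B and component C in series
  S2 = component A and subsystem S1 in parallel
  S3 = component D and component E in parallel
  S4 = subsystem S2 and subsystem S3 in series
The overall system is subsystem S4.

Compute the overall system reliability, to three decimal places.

Series (B and C): 0.87900 × 0.92100 = 0.80956
Parallel (A and [0.80956]): 1 − (1 − 0.75600)(1 − 0.80956) = 0.95353
Parallel (D and E): 1 − (1 − 0.79900)(1 − 0.95200) = 0.99035
Series ([0.95353] and [0.99035]): 0.95353 × 0.99035 = 0.944

0.944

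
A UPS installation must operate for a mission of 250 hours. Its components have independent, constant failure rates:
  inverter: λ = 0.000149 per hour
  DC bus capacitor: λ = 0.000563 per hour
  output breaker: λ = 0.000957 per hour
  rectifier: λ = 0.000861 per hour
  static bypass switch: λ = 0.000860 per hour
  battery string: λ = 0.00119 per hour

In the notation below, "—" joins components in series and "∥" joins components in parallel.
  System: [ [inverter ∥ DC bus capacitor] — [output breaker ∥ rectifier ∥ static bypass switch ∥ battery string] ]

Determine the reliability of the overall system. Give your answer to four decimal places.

0.9932

R(inverter) = exp(−0.000149 × 250) = 0.963435
R(DC bus capacitor) = exp(−0.000563 × 250) = 0.868706
R(output breaker) = exp(−0.000957 × 250) = 0.787218
R(rectifier) = exp(−0.000861 × 250) = 0.806340
R(static bypass switch) = exp(−0.000860 × 250) = 0.806541
R(battery string) = exp(−0.00119 × 250) = 0.742673
Parallel (inverter and DC bus capacitor): 1 − (1 − 0.963435)(1 − 0.868706) = 0.995199
Parallel (output breaker, rectifier, static bypass switch, and battery string): 1 − (1 − 0.787218)(1 − 0.806340)(1 − 0.806541)(1 − 0.742673) = 0.997949
Series ([0.995199] and [0.997949]): 0.995199 × 0.997949 = 0.9932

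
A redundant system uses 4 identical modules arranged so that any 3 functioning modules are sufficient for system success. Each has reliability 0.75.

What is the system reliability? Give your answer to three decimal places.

0.738

R = Σ_{i=3}^{4} C(4,i) p^i (1−p)^{4−i} with p = 0.75
C(4,3)·0.75^3·0.25^1 = 0.42188
C(4,4)·0.75^4·0.25^0 = 0.31641
Sum = 0.738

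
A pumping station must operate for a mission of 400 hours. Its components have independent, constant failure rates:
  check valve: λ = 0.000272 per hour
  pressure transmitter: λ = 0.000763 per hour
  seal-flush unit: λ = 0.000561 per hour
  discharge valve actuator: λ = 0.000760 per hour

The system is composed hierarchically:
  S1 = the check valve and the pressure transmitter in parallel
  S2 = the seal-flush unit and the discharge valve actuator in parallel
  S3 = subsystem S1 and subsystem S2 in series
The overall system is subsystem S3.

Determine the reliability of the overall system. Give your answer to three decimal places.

R(check valve) = exp(−0.000272 × 400) = 0.89691
R(pressure transmitter) = exp(−0.000763 × 400) = 0.73698
R(seal-flush unit) = exp(−0.000561 × 400) = 0.79900
R(discharge valve actuator) = exp(−0.000760 × 400) = 0.73786
Parallel (check valve and pressure transmitter): 1 − (1 − 0.89691)(1 − 0.73698) = 0.97289
Parallel (seal-flush unit and discharge valve actuator): 1 − (1 − 0.79900)(1 − 0.73786) = 0.94731
Series ([0.97289] and [0.94731]): 0.97289 × 0.94731 = 0.922

0.922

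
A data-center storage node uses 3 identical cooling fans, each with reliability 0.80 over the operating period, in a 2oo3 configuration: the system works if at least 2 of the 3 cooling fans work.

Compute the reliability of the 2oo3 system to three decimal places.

R = Σ_{i=2}^{3} C(3,i) p^i (1−p)^{3−i} with p = 0.80
C(3,2)·0.80^2·0.20^1 = 0.38400
C(3,3)·0.80^3·0.20^0 = 0.51200
Sum = 0.896

0.896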